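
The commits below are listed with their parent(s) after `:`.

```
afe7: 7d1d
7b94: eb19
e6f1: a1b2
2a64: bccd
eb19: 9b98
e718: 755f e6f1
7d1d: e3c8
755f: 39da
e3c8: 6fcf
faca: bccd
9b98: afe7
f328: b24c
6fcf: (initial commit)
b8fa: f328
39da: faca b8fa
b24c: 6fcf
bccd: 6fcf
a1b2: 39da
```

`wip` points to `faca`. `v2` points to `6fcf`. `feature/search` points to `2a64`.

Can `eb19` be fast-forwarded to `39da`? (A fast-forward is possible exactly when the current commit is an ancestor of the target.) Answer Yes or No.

A fast-forward from eb19 to 39da is possible iff eb19 is an ancestor of 39da.
Ancestors of 39da: {39da, 6fcf, b24c, b8fa, bccd, f328, faca}.
eb19 is not among them, so fast-forward is not possible.

No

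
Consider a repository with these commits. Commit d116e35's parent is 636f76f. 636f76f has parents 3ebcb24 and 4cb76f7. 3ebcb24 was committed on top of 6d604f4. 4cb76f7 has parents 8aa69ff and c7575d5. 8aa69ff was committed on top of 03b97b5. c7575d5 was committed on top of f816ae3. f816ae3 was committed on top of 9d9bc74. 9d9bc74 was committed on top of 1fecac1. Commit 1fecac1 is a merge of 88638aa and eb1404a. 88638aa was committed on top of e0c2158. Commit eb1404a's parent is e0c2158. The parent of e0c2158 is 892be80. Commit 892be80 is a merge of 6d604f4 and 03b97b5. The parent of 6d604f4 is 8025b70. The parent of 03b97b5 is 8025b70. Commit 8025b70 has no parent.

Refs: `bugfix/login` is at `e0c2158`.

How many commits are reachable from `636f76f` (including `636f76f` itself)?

15

Walking parent pointers from 636f76f: reachable set = {03b97b5, 1fecac1, 3ebcb24, 4cb76f7, 636f76f, 6d604f4, 8025b70, 88638aa, 892be80, 8aa69ff, 9d9bc74, c7575d5, e0c2158, eb1404a, f816ae3}.
That is 15 commits.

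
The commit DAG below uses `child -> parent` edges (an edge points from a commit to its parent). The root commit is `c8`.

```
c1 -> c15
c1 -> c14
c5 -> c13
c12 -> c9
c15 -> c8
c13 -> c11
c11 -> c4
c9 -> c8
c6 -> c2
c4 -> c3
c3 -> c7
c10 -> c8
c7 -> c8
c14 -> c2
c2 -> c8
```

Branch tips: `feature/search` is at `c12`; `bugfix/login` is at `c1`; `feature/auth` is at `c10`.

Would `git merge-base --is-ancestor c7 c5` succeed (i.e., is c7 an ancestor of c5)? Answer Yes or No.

Ancestors of c5 (commits reachable by following parents): {c11, c13, c3, c4, c5, c7, c8}.
c7 is in that set, so it is an ancestor of c5.

Yes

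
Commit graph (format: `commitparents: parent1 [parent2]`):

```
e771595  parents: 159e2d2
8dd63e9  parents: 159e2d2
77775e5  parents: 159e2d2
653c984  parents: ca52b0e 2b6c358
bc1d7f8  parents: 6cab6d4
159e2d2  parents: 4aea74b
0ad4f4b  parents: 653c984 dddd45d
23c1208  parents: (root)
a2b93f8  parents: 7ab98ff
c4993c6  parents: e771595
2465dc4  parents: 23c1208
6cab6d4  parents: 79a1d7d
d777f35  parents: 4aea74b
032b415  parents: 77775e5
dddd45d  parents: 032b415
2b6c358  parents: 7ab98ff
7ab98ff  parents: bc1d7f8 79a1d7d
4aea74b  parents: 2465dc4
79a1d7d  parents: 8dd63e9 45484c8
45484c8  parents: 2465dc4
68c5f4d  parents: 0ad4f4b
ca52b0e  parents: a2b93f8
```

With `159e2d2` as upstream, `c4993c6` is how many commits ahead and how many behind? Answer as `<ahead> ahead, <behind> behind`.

2 ahead, 0 behind

Reachable from c4993c6: {159e2d2, 23c1208, 2465dc4, 4aea74b, c4993c6, e771595}.
Reachable from 159e2d2: {159e2d2, 23c1208, 2465dc4, 4aea74b}.
Only in c4993c6's history (ahead): {c4993c6, e771595} — 2.
Only in 159e2d2's history (behind): {} — 0.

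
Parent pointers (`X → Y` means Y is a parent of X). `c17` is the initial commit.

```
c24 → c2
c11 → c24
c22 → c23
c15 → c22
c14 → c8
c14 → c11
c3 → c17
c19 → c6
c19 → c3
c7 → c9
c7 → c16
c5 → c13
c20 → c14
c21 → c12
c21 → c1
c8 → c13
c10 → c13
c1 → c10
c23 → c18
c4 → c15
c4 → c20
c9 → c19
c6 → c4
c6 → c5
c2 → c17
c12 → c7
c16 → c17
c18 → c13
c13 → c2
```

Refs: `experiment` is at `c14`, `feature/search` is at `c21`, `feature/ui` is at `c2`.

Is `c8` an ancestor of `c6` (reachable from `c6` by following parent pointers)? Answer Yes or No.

Ancestors of c6 (commits reachable by following parents): {c11, c13, c14, c15, c17, c18, c2, c20, c22, c23, c24, c4, c5, c6, c8}.
c8 is in that set, so it is an ancestor of c6.

Yes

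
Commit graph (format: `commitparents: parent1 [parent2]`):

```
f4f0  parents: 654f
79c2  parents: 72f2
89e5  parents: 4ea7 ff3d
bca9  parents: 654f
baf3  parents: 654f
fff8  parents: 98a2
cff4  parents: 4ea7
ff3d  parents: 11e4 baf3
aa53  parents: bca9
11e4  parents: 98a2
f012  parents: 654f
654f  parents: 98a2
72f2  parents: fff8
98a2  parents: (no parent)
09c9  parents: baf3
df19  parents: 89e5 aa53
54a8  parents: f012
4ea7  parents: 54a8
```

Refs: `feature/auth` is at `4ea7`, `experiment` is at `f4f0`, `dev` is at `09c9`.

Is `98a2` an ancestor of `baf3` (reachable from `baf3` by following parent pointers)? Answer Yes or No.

Ancestors of baf3 (commits reachable by following parents): {654f, 98a2, baf3}.
98a2 is in that set, so it is an ancestor of baf3.

Yes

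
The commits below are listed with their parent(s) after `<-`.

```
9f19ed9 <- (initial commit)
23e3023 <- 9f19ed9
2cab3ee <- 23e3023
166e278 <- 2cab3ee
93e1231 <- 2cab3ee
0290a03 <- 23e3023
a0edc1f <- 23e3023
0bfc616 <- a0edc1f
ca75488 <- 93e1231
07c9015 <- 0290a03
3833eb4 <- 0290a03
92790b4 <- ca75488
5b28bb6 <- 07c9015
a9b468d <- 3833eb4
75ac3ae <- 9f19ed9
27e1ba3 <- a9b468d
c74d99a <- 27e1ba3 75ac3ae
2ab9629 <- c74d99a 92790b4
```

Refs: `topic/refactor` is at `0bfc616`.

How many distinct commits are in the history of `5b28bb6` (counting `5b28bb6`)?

5

Walking parent pointers from 5b28bb6: reachable set = {0290a03, 07c9015, 23e3023, 5b28bb6, 9f19ed9}.
That is 5 commits.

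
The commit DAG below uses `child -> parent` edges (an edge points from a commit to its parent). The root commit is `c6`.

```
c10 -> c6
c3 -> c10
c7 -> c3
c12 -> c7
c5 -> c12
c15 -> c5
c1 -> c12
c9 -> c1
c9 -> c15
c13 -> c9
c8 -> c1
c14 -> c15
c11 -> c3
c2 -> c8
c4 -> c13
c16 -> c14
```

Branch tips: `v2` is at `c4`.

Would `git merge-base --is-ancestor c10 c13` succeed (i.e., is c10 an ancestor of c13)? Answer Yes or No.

Ancestors of c13 (commits reachable by following parents): {c1, c10, c12, c13, c15, c3, c5, c6, c7, c9}.
c10 is in that set, so it is an ancestor of c13.

Yes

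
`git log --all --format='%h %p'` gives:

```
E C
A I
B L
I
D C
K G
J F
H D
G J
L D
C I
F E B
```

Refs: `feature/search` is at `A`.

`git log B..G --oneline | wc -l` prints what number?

4

Reachable from G: {B, C, D, E, F, G, I, J, L}.
Reachable from B: {B, C, D, I, L}.
In G's history but not B's: {E, F, G, J} — 4 commits.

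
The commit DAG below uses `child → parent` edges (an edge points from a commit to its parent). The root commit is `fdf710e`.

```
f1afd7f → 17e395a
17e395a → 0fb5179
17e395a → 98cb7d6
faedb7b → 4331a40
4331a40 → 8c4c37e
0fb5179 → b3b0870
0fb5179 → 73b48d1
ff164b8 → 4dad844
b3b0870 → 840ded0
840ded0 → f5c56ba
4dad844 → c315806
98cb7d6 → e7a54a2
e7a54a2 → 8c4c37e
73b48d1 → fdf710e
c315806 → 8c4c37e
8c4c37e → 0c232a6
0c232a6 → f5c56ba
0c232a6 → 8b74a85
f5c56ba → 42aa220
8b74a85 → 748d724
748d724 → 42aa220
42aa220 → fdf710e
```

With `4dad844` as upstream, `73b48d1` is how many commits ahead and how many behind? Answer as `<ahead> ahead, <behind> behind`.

Reachable from 73b48d1: {73b48d1, fdf710e}.
Reachable from 4dad844: {0c232a6, 42aa220, 4dad844, 748d724, 8b74a85, 8c4c37e, c315806, f5c56ba, fdf710e}.
Only in 73b48d1's history (ahead): {73b48d1} — 1.
Only in 4dad844's history (behind): {0c232a6, 42aa220, 4dad844, 748d724, 8b74a85, 8c4c37e, c315806, f5c56ba} — 8.

1 ahead, 8 behind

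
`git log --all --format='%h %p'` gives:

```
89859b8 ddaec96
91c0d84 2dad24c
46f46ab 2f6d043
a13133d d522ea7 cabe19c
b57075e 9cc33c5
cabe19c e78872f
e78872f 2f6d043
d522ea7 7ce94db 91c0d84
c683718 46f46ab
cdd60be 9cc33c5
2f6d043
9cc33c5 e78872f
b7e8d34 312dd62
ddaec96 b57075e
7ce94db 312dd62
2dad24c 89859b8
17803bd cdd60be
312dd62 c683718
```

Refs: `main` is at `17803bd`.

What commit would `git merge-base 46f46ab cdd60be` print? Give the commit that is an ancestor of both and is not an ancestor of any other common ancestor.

Ancestors of 46f46ab: {2f6d043, 46f46ab}.
Ancestors of cdd60be: {2f6d043, 9cc33c5, cdd60be, e78872f}.
Common ancestors: {2f6d043}.
The only common ancestor is 2f6d043, so it is the merge base.

2f6d043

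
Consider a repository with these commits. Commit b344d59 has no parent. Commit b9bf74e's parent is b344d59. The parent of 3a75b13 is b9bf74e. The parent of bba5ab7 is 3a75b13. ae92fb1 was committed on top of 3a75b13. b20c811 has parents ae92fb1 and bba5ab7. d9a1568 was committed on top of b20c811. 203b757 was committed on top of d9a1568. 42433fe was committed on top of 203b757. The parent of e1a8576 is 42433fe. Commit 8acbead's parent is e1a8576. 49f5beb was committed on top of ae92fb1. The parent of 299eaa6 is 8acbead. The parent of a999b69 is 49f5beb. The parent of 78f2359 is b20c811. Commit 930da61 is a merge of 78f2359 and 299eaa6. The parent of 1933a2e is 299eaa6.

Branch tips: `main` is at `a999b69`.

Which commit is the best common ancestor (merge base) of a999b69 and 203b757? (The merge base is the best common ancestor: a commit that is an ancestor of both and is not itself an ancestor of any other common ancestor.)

ae92fb1

Ancestors of a999b69: {3a75b13, 49f5beb, a999b69, ae92fb1, b344d59, b9bf74e}.
Ancestors of 203b757: {203b757, 3a75b13, ae92fb1, b20c811, b344d59, b9bf74e, bba5ab7, d9a1568}.
Common ancestors: {3a75b13, ae92fb1, b344d59, b9bf74e}.
Among these, ae92fb1 is not an ancestor of any other common ancestor — it is the merge base.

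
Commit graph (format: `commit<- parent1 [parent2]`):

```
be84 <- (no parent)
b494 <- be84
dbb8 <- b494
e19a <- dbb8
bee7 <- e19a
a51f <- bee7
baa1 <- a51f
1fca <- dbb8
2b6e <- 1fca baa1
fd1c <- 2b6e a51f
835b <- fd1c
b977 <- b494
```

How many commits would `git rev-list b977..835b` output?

9

Reachable from 835b: {1fca, 2b6e, 835b, a51f, b494, baa1, be84, bee7, dbb8, e19a, fd1c}.
Reachable from b977: {b494, b977, be84}.
In 835b's history but not b977's: {1fca, 2b6e, 835b, a51f, baa1, bee7, dbb8, e19a, fd1c} — 9 commits.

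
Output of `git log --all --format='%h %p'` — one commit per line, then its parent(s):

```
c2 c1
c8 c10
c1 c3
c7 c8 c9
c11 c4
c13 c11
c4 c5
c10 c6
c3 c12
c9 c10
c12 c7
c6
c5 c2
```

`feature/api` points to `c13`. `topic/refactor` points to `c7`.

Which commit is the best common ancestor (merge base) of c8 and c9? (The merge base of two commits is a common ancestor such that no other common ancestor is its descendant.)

Ancestors of c8: {c10, c6, c8}.
Ancestors of c9: {c10, c6, c9}.
Common ancestors: {c10, c6}.
Among these, c10 is not an ancestor of any other common ancestor — it is the merge base.

c10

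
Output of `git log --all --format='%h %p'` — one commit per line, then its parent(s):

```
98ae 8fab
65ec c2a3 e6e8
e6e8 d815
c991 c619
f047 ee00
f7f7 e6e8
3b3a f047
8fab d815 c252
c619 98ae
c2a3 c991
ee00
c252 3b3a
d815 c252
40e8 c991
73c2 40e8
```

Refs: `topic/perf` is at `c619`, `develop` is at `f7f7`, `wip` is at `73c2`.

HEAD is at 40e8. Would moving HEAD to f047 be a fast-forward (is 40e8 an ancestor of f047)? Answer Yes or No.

A fast-forward from 40e8 to f047 is possible iff 40e8 is an ancestor of f047.
Ancestors of f047: {ee00, f047}.
40e8 is not among them, so fast-forward is not possible.

No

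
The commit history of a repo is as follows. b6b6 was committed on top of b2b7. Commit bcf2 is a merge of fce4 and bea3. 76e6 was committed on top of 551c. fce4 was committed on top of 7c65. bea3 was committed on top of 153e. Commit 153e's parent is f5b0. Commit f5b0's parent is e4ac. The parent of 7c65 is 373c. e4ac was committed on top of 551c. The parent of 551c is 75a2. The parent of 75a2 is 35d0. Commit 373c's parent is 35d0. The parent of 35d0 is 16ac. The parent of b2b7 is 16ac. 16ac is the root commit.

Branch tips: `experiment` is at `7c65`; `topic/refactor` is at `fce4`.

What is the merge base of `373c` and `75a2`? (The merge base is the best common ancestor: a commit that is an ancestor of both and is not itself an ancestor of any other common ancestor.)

35d0

Ancestors of 373c: {16ac, 35d0, 373c}.
Ancestors of 75a2: {16ac, 35d0, 75a2}.
Common ancestors: {16ac, 35d0}.
Among these, 35d0 is not an ancestor of any other common ancestor — it is the merge base.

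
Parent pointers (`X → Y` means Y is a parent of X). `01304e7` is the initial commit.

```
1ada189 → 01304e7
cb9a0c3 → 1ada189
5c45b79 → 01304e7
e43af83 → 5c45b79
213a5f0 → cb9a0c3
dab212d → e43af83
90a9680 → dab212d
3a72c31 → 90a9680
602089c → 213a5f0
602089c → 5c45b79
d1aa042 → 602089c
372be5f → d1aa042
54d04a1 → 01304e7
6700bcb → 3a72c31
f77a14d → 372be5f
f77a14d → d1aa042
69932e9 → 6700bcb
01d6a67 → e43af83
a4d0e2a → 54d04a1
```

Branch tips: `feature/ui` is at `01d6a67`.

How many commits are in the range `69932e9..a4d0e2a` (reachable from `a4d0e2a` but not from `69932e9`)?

Reachable from a4d0e2a: {01304e7, 54d04a1, a4d0e2a}.
Reachable from 69932e9: {01304e7, 3a72c31, 5c45b79, 6700bcb, 69932e9, 90a9680, dab212d, e43af83}.
In a4d0e2a's history but not 69932e9's: {54d04a1, a4d0e2a} — 2 commits.

2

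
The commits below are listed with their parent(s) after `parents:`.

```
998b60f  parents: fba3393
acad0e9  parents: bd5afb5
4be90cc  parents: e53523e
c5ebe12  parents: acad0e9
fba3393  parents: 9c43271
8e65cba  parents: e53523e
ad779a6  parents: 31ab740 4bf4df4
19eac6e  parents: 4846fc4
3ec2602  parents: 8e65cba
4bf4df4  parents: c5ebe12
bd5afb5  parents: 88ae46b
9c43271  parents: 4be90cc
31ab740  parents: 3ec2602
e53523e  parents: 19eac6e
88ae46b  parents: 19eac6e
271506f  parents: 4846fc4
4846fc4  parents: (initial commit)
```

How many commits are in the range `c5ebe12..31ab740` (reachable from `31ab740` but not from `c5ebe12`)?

4

Reachable from 31ab740: {19eac6e, 31ab740, 3ec2602, 4846fc4, 8e65cba, e53523e}.
Reachable from c5ebe12: {19eac6e, 4846fc4, 88ae46b, acad0e9, bd5afb5, c5ebe12}.
In 31ab740's history but not c5ebe12's: {31ab740, 3ec2602, 8e65cba, e53523e} — 4 commits.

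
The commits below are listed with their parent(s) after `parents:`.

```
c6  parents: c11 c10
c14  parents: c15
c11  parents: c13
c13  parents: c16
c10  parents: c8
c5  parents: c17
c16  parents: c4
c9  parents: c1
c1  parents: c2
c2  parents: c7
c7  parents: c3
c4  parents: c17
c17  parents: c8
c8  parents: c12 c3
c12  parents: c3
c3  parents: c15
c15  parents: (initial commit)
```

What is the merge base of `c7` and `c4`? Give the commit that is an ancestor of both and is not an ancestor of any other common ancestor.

c3

Ancestors of c7: {c15, c3, c7}.
Ancestors of c4: {c12, c15, c17, c3, c4, c8}.
Common ancestors: {c15, c3}.
Among these, c3 is not an ancestor of any other common ancestor — it is the merge base.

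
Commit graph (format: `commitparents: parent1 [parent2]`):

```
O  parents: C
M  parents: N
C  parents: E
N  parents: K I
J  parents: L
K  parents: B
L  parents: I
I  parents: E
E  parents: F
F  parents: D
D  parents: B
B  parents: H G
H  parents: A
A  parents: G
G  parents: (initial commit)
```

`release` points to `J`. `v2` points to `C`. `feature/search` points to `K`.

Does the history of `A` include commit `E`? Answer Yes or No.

No

Ancestors of A: {A, G}.
E is not in that set, so it is not an ancestor of A.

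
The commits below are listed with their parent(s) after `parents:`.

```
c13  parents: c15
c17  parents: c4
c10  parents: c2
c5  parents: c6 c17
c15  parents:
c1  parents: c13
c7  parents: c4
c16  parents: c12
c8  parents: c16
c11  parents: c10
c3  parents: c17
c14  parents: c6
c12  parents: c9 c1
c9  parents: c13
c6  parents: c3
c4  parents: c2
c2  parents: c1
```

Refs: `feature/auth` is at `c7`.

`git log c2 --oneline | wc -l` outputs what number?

4

Walking parent pointers from c2: reachable set = {c1, c13, c15, c2}.
That is 4 commits.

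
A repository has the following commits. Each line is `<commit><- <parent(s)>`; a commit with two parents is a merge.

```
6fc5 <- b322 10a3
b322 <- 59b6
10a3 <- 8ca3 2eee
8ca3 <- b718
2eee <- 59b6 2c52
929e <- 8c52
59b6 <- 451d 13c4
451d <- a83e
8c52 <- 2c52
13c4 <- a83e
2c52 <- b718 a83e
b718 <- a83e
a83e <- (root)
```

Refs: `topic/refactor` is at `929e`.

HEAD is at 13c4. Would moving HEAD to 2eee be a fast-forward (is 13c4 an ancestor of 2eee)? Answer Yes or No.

A fast-forward from 13c4 to 2eee is possible iff 13c4 is an ancestor of 2eee.
Ancestors of 2eee: {13c4, 2c52, 2eee, 451d, 59b6, a83e, b718}.
13c4 is among them, so fast-forward is possible.

Yes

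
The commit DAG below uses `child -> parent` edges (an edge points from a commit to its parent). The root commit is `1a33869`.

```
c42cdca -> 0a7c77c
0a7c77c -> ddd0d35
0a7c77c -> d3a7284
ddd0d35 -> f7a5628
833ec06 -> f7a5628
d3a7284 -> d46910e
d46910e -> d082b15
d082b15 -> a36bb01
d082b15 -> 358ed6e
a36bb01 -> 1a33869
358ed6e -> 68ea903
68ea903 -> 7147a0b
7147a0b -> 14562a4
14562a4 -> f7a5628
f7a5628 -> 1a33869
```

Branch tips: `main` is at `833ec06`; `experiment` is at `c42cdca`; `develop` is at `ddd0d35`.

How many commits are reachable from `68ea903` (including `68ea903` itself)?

Walking parent pointers from 68ea903: reachable set = {14562a4, 1a33869, 68ea903, 7147a0b, f7a5628}.
That is 5 commits.

5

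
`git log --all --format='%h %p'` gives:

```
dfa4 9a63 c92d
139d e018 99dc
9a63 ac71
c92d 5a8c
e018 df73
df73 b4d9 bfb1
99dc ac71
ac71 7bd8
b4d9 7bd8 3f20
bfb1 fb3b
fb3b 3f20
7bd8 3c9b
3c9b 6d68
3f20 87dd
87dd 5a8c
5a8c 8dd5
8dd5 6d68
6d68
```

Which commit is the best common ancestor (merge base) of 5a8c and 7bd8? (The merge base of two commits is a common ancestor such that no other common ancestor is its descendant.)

6d68

Ancestors of 5a8c: {5a8c, 6d68, 8dd5}.
Ancestors of 7bd8: {3c9b, 6d68, 7bd8}.
Common ancestors: {6d68}.
The only common ancestor is 6d68, so it is the merge base.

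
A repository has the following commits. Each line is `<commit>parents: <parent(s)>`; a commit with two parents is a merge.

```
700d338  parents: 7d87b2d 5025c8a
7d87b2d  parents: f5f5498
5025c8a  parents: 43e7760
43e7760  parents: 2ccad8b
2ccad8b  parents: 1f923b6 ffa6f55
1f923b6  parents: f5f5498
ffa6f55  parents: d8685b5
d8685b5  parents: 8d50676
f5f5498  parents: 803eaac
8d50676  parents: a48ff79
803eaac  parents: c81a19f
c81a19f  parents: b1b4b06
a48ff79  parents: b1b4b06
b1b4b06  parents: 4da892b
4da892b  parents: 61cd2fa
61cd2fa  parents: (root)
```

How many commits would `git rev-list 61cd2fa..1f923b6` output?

Reachable from 1f923b6: {1f923b6, 4da892b, 61cd2fa, 803eaac, b1b4b06, c81a19f, f5f5498}.
Reachable from 61cd2fa: {61cd2fa}.
In 1f923b6's history but not 61cd2fa's: {1f923b6, 4da892b, 803eaac, b1b4b06, c81a19f, f5f5498} — 6 commits.

6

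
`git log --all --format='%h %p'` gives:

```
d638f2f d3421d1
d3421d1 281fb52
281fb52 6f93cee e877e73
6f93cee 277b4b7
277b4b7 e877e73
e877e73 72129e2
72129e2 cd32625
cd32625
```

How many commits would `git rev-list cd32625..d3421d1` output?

Reachable from d3421d1: {277b4b7, 281fb52, 6f93cee, 72129e2, cd32625, d3421d1, e877e73}.
Reachable from cd32625: {cd32625}.
In d3421d1's history but not cd32625's: {277b4b7, 281fb52, 6f93cee, 72129e2, d3421d1, e877e73} — 6 commits.

6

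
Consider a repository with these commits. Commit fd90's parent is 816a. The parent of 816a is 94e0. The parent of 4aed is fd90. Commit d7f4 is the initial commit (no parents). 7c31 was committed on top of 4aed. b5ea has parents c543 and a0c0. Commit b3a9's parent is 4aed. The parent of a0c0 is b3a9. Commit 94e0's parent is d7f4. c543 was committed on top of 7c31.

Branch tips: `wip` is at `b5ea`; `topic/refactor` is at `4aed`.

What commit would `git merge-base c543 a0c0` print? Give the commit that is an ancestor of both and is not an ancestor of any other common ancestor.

Ancestors of c543: {4aed, 7c31, 816a, 94e0, c543, d7f4, fd90}.
Ancestors of a0c0: {4aed, 816a, 94e0, a0c0, b3a9, d7f4, fd90}.
Common ancestors: {4aed, 816a, 94e0, d7f4, fd90}.
Among these, 4aed is not an ancestor of any other common ancestor — it is the merge base.

4aed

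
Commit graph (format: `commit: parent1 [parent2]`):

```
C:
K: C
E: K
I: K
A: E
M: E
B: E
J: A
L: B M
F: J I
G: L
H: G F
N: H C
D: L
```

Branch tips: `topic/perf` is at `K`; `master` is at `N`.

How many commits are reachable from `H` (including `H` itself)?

12

Walking parent pointers from H: reachable set = {A, B, C, E, F, G, H, I, J, K, L, M}.
That is 12 commits.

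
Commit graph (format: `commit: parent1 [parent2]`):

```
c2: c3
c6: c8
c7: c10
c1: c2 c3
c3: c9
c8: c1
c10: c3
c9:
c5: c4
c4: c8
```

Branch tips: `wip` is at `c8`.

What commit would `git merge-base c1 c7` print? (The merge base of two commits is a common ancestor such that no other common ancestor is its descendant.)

c3

Ancestors of c1: {c1, c2, c3, c9}.
Ancestors of c7: {c10, c3, c7, c9}.
Common ancestors: {c3, c9}.
Among these, c3 is not an ancestor of any other common ancestor — it is the merge base.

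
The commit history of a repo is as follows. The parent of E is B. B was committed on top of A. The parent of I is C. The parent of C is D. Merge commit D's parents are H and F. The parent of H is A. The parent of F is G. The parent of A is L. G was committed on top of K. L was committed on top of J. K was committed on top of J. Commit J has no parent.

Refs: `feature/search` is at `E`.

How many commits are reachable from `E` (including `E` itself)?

5

Walking parent pointers from E: reachable set = {A, B, E, J, L}.
That is 5 commits.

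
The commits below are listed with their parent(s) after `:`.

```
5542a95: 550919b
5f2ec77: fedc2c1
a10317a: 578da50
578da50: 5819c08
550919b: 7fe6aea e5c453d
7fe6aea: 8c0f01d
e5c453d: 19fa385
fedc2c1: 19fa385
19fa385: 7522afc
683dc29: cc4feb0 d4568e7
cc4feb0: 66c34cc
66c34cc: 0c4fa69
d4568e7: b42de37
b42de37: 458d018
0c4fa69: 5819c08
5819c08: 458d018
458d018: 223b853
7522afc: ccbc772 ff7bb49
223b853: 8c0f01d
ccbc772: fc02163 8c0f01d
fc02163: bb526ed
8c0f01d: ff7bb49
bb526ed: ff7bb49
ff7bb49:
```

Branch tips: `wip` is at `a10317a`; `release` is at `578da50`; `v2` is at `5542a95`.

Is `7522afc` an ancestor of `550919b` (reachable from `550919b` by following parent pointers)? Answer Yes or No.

Ancestors of 550919b (commits reachable by following parents): {19fa385, 550919b, 7522afc, 7fe6aea, 8c0f01d, bb526ed, ccbc772, e5c453d, fc02163, ff7bb49}.
7522afc is in that set, so it is an ancestor of 550919b.

Yes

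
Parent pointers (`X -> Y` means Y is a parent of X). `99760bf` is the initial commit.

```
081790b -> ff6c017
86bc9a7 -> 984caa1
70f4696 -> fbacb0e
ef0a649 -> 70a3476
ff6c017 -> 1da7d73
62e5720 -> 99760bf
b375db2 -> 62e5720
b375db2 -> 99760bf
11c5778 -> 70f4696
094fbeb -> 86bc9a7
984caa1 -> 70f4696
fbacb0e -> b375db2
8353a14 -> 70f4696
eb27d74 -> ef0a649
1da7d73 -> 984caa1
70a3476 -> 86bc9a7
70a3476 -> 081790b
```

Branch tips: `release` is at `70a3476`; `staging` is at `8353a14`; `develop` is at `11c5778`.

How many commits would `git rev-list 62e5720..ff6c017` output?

Reachable from ff6c017: {1da7d73, 62e5720, 70f4696, 984caa1, 99760bf, b375db2, fbacb0e, ff6c017}.
Reachable from 62e5720: {62e5720, 99760bf}.
In ff6c017's history but not 62e5720's: {1da7d73, 70f4696, 984caa1, b375db2, fbacb0e, ff6c017} — 6 commits.

6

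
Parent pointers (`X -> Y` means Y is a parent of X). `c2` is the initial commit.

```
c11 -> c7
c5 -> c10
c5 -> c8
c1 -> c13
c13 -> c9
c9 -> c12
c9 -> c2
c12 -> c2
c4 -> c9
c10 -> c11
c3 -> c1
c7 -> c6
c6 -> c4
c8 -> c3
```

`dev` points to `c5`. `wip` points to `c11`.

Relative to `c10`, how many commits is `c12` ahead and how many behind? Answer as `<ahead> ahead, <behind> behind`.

0 ahead, 6 behind

Reachable from c12: {c12, c2}.
Reachable from c10: {c10, c11, c12, c2, c4, c6, c7, c9}.
Only in c12's history (ahead): {} — 0.
Only in c10's history (behind): {c10, c11, c4, c6, c7, c9} — 6.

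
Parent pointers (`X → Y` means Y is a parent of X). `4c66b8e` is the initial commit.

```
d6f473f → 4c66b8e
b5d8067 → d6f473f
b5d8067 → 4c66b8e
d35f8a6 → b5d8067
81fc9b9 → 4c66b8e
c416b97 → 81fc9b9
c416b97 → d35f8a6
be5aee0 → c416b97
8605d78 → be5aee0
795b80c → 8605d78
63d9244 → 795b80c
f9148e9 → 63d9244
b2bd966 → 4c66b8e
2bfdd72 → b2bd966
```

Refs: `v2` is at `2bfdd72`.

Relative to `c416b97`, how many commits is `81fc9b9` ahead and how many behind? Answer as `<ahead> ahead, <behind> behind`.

0 ahead, 4 behind

Reachable from 81fc9b9: {4c66b8e, 81fc9b9}.
Reachable from c416b97: {4c66b8e, 81fc9b9, b5d8067, c416b97, d35f8a6, d6f473f}.
Only in 81fc9b9's history (ahead): {} — 0.
Only in c416b97's history (behind): {b5d8067, c416b97, d35f8a6, d6f473f} — 4.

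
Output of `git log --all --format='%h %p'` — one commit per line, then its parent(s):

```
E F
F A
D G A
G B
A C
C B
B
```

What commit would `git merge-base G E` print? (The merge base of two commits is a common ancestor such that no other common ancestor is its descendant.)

Ancestors of G: {B, G}.
Ancestors of E: {A, B, C, E, F}.
Common ancestors: {B}.
The only common ancestor is B, so it is the merge base.

B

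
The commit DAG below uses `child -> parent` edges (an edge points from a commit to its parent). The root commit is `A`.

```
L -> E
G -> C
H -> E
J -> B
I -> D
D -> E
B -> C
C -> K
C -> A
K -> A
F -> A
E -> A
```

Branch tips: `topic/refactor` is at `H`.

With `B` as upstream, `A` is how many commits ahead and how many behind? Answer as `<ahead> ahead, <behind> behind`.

Reachable from A: {A}.
Reachable from B: {A, B, C, K}.
Only in A's history (ahead): {} — 0.
Only in B's history (behind): {B, C, K} — 3.

0 ahead, 3 behind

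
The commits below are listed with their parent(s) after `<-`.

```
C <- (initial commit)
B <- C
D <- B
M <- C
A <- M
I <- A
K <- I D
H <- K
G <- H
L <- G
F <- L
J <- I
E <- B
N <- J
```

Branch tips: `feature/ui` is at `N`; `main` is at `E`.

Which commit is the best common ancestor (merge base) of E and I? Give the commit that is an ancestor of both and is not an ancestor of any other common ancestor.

Ancestors of E: {B, C, E}.
Ancestors of I: {A, C, I, M}.
Common ancestors: {C}.
The only common ancestor is C, so it is the merge base.

C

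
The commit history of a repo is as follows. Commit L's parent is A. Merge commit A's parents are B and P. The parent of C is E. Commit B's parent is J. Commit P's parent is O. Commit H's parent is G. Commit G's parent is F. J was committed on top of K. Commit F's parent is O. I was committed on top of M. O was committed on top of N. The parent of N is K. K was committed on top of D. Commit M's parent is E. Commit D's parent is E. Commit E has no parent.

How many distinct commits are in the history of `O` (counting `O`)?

5

Walking parent pointers from O: reachable set = {D, E, K, N, O}.
That is 5 commits.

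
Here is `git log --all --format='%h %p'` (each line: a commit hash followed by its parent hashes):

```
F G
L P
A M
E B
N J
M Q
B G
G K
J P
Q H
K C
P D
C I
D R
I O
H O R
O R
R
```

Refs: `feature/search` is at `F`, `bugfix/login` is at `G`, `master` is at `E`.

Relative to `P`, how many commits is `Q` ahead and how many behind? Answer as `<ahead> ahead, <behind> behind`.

Reachable from Q: {H, O, Q, R}.
Reachable from P: {D, P, R}.
Only in Q's history (ahead): {H, O, Q} — 3.
Only in P's history (behind): {D, P} — 2.

3 ahead, 2 behind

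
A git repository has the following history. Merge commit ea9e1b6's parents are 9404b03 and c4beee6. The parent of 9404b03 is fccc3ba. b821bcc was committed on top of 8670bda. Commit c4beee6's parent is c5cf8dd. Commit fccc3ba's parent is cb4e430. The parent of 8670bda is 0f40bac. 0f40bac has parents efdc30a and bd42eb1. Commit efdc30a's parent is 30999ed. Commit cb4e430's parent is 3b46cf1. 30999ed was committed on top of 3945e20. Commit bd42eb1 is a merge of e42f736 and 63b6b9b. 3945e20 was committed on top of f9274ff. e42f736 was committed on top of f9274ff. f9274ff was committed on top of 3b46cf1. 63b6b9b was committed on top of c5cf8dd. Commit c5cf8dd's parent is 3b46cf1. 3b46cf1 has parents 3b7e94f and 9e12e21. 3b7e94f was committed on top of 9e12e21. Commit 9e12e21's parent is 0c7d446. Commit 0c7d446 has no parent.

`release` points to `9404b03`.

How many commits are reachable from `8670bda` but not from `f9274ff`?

Reachable from 8670bda: {0c7d446, 0f40bac, 30999ed, 3945e20, 3b46cf1, 3b7e94f, 63b6b9b, 8670bda, 9e12e21, bd42eb1, c5cf8dd, e42f736, efdc30a, f9274ff}.
Reachable from f9274ff: {0c7d446, 3b46cf1, 3b7e94f, 9e12e21, f9274ff}.
In 8670bda's history but not f9274ff's: {0f40bac, 30999ed, 3945e20, 63b6b9b, 8670bda, bd42eb1, c5cf8dd, e42f736, efdc30a} — 9 commits.

9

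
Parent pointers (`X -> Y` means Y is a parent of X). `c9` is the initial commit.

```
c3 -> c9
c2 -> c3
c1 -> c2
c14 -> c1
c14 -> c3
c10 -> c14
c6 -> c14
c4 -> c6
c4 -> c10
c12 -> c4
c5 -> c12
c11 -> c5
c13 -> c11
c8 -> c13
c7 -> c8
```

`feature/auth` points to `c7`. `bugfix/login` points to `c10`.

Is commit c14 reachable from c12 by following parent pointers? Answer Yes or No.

Ancestors of c12 (commits reachable by following parents): {c1, c10, c12, c14, c2, c3, c4, c6, c9}.
c14 is in that set, so it is an ancestor of c12.

Yes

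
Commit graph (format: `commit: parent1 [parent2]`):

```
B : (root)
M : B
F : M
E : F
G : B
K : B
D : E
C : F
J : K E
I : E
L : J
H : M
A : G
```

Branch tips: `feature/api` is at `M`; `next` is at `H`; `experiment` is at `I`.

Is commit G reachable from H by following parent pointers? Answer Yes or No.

Ancestors of H: {B, H, M}.
G is not in that set, so it is not an ancestor of H.

No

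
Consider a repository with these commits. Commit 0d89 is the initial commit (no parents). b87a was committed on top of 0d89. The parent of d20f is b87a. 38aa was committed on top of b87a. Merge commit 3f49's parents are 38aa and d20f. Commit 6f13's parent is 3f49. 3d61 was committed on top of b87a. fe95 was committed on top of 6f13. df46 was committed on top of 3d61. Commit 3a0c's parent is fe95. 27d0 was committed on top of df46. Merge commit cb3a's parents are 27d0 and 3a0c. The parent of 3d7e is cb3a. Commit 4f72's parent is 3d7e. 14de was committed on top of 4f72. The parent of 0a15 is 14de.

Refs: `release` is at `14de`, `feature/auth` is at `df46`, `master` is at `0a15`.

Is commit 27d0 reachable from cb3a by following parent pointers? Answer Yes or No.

Yes

Ancestors of cb3a (commits reachable by following parents): {0d89, 27d0, 38aa, 3a0c, 3d61, 3f49, 6f13, b87a, cb3a, d20f, df46, fe95}.
27d0 is in that set, so it is an ancestor of cb3a.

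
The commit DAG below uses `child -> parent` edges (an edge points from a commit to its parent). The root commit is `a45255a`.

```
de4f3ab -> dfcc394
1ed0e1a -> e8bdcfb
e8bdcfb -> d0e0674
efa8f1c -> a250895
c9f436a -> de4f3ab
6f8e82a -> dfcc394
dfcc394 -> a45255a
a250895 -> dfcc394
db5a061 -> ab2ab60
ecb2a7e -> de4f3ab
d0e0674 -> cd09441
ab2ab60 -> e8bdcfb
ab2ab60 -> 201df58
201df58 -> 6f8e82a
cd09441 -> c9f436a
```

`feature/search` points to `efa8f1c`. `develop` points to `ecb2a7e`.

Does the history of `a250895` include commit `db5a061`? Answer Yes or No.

No

Ancestors of a250895: {a250895, a45255a, dfcc394}.
db5a061 is not in that set, so it is not an ancestor of a250895.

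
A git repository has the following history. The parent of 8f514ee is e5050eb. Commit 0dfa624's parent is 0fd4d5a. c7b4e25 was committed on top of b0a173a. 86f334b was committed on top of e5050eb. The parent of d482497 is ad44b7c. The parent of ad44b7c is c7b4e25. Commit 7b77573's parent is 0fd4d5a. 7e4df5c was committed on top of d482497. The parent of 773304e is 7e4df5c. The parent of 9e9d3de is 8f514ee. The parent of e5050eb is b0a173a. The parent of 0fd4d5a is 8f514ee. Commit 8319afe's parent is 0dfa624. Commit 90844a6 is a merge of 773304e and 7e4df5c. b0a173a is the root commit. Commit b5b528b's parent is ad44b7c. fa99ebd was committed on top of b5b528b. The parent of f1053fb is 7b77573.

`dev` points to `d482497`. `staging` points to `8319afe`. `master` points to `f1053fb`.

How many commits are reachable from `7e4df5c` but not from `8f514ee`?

4

Reachable from 7e4df5c: {7e4df5c, ad44b7c, b0a173a, c7b4e25, d482497}.
Reachable from 8f514ee: {8f514ee, b0a173a, e5050eb}.
In 7e4df5c's history but not 8f514ee's: {7e4df5c, ad44b7c, c7b4e25, d482497} — 4 commits.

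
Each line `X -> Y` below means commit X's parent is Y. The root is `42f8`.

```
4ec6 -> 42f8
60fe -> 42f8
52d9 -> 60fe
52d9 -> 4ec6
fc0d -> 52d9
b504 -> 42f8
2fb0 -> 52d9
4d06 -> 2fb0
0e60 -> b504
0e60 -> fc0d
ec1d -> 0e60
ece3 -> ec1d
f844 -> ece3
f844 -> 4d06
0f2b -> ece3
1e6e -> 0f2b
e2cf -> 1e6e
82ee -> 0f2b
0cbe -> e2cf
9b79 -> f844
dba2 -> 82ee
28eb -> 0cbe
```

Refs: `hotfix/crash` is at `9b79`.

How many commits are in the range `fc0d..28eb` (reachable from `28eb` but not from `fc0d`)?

9

Reachable from 28eb: {0cbe, 0e60, 0f2b, 1e6e, 28eb, 42f8, 4ec6, 52d9, 60fe, b504, e2cf, ec1d, ece3, fc0d}.
Reachable from fc0d: {42f8, 4ec6, 52d9, 60fe, fc0d}.
In 28eb's history but not fc0d's: {0cbe, 0e60, 0f2b, 1e6e, 28eb, b504, e2cf, ec1d, ece3} — 9 commits.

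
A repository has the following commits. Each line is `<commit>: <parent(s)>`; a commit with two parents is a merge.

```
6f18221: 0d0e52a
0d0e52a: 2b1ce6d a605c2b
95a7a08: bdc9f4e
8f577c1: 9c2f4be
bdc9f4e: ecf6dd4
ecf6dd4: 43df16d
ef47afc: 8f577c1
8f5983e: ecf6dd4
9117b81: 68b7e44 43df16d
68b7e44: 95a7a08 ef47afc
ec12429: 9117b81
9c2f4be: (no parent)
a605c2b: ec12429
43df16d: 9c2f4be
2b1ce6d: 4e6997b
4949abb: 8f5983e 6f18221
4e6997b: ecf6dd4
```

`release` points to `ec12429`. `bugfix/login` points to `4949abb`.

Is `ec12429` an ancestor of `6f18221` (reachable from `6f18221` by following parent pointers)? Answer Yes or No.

Ancestors of 6f18221 (commits reachable by following parents): {0d0e52a, 2b1ce6d, 43df16d, 4e6997b, 68b7e44, 6f18221, 8f577c1, 9117b81, 95a7a08, 9c2f4be, a605c2b, bdc9f4e, ec12429, ecf6dd4, ef47afc}.
ec12429 is in that set, so it is an ancestor of 6f18221.

Yes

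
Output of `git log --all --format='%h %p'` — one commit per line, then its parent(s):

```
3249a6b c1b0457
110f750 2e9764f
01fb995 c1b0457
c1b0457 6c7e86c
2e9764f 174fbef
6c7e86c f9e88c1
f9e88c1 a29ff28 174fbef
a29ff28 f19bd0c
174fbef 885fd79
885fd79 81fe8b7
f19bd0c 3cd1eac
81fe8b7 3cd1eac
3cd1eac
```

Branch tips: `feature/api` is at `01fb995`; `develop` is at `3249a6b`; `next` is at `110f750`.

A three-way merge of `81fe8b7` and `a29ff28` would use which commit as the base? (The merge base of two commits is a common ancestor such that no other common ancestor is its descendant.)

3cd1eac

Ancestors of 81fe8b7: {3cd1eac, 81fe8b7}.
Ancestors of a29ff28: {3cd1eac, a29ff28, f19bd0c}.
Common ancestors: {3cd1eac}.
The only common ancestor is 3cd1eac, so it is the merge base.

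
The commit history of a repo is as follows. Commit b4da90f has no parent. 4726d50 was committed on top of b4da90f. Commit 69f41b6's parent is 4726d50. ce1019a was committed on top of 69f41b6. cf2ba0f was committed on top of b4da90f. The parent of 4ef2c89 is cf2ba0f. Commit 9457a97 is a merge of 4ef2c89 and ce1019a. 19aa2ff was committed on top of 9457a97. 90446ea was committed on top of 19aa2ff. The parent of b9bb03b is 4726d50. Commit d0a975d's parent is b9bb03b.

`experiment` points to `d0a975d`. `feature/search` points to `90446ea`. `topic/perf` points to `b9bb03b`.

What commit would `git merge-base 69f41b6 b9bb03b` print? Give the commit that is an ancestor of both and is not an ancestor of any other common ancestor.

Ancestors of 69f41b6: {4726d50, 69f41b6, b4da90f}.
Ancestors of b9bb03b: {4726d50, b4da90f, b9bb03b}.
Common ancestors: {4726d50, b4da90f}.
Among these, 4726d50 is not an ancestor of any other common ancestor — it is the merge base.

4726d50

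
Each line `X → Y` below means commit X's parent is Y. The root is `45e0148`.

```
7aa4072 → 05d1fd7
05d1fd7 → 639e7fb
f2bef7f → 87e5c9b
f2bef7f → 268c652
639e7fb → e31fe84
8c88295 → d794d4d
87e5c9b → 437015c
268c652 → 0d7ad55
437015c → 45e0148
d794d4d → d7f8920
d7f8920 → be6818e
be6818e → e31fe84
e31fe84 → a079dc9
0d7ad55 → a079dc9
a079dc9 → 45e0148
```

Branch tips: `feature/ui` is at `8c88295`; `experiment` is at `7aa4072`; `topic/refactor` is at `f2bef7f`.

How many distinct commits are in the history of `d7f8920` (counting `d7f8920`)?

5

Walking parent pointers from d7f8920: reachable set = {45e0148, a079dc9, be6818e, d7f8920, e31fe84}.
That is 5 commits.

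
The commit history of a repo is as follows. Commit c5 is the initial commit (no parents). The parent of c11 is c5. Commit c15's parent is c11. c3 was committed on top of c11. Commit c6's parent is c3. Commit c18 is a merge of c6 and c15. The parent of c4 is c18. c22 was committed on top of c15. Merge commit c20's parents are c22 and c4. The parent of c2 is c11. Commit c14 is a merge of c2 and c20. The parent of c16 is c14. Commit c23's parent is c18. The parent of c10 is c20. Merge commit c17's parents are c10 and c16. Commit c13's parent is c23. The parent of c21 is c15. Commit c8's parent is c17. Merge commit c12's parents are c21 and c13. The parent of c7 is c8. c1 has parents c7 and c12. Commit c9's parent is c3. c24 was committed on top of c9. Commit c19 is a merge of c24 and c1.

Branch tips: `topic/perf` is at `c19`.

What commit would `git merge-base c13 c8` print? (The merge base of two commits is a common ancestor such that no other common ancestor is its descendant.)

c18

Ancestors of c13: {c11, c13, c15, c18, c23, c3, c5, c6}.
Ancestors of c8: {c10, c11, c14, c15, c16, c17, c18, c2, c20, c22, c3, c4, c5, c6, c8}.
Common ancestors: {c11, c15, c18, c3, c5, c6}.
Among these, c18 is not an ancestor of any other common ancestor — it is the merge base.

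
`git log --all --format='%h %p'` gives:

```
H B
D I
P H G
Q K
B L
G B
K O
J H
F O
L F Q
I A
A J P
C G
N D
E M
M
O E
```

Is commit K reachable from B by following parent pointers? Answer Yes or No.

Ancestors of B (commits reachable by following parents): {B, E, F, K, L, M, O, Q}.
K is in that set, so it is an ancestor of B.

Yes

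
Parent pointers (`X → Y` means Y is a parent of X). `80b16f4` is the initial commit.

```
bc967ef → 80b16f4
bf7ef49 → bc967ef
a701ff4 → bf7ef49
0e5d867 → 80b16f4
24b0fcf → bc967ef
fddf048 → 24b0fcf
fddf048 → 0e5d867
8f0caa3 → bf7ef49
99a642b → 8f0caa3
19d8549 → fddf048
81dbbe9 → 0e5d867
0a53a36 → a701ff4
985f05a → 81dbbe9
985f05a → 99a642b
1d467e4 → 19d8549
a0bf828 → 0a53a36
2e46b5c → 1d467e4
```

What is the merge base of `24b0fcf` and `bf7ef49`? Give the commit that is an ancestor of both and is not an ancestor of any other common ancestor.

bc967ef

Ancestors of 24b0fcf: {24b0fcf, 80b16f4, bc967ef}.
Ancestors of bf7ef49: {80b16f4, bc967ef, bf7ef49}.
Common ancestors: {80b16f4, bc967ef}.
Among these, bc967ef is not an ancestor of any other common ancestor — it is the merge base.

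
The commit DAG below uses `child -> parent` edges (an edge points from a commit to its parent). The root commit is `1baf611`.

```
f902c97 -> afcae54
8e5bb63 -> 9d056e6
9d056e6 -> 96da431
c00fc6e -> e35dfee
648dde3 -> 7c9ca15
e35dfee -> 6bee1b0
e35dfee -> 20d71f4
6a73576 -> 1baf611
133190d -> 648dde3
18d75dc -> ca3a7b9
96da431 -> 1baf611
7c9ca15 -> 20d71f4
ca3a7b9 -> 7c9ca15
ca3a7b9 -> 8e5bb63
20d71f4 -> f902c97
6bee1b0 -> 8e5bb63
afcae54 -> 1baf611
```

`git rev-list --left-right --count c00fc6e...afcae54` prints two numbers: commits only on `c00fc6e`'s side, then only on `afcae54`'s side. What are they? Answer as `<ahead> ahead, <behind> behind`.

8 ahead, 0 behind

Reachable from c00fc6e: {1baf611, 20d71f4, 6bee1b0, 8e5bb63, 96da431, 9d056e6, afcae54, c00fc6e, e35dfee, f902c97}.
Reachable from afcae54: {1baf611, afcae54}.
Only in c00fc6e's history (ahead): {20d71f4, 6bee1b0, 8e5bb63, 96da431, 9d056e6, c00fc6e, e35dfee, f902c97} — 8.
Only in afcae54's history (behind): {} — 0.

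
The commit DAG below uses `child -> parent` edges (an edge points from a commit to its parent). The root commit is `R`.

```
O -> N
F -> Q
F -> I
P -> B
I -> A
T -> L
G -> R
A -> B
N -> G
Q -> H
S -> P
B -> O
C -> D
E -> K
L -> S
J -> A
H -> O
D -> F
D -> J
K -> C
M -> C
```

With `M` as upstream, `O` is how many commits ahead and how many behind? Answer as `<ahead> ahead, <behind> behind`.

Reachable from O: {G, N, O, R}.
Reachable from M: {A, B, C, D, F, G, H, I, J, M, N, O, Q, R}.
Only in O's history (ahead): {} — 0.
Only in M's history (behind): {A, B, C, D, F, H, I, J, M, Q} — 10.

0 ahead, 10 behind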